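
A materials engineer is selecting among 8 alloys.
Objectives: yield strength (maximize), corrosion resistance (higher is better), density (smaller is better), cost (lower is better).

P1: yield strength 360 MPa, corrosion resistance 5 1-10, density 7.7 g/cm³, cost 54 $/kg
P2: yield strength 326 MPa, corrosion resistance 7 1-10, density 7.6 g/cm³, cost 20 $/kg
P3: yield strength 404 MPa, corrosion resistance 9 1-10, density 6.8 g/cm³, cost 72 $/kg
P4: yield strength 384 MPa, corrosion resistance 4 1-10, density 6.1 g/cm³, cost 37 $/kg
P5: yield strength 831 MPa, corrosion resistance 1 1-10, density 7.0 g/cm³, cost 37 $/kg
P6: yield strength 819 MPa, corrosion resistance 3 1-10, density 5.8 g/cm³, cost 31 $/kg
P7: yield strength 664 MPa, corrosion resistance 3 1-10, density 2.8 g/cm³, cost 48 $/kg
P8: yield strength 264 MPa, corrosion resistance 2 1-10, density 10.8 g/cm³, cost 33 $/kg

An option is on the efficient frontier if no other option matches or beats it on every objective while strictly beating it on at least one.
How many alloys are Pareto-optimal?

7

P1: not dominated.
P2: not dominated (best cost).
P3: not dominated (best corrosion resistance).
P4: not dominated.
P5: not dominated (best yield strength).
P6: not dominated.
P7: not dominated (best density).
P8: dominated by P2 (yield strength 326≥264, corrosion resistance 7≥2, density 7.6≤10.8, cost 20≤33).
Pareto-optimal: P1, P2, P3, P4, P5, P6, P7 → 7.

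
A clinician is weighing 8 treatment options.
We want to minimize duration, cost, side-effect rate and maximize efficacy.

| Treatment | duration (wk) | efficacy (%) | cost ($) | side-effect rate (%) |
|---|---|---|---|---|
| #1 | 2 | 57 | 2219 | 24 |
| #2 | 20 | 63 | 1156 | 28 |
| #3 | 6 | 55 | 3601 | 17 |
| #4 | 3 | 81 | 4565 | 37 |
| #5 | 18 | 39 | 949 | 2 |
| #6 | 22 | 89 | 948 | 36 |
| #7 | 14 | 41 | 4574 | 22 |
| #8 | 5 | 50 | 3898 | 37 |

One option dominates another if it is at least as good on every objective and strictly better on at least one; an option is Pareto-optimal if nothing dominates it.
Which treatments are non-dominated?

#1, #2, #3, #4, #5, #6

#1: not dominated (best duration).
#2: not dominated.
#3: not dominated.
#4: not dominated.
#5: not dominated (best side-effect rate).
#6: not dominated (best efficacy).
#7: dominated by #3 (duration 6≤14, efficacy 55≥41, cost 3601≤4574, side-effect rate 17≤22).
#8: dominated by #1 (duration 2≤5, efficacy 57≥50, cost 2219≤3898, side-effect rate 24≤37).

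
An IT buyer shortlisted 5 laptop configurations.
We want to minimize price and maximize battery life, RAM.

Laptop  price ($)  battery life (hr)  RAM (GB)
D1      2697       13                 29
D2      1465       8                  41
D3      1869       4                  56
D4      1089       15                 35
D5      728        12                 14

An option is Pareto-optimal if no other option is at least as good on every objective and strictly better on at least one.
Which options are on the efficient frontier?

D2, D3, D4, D5

D1: dominated by D4 (price 1089≤2697, battery life 15≥13, RAM 35≥29).
D2: not dominated.
D3: not dominated (best RAM).
D4: not dominated (best battery life).
D5: not dominated (best price).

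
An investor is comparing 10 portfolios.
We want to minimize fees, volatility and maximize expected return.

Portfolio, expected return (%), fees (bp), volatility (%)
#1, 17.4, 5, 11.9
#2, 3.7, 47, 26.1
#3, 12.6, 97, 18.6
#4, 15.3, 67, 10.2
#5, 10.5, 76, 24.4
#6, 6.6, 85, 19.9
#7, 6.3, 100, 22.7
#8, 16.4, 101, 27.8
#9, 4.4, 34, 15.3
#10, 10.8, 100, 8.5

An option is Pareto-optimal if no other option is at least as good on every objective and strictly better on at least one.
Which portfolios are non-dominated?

#1: not dominated (best expected return).
#2: dominated by #1 (expected return 17.4≥3.7, fees 5≤47, volatility 11.9≤26.1).
#3: dominated by #1 (expected return 17.4≥12.6, fees 5≤97, volatility 11.9≤18.6).
#4: not dominated.
#5: dominated by #1 (expected return 17.4≥10.5, fees 5≤76, volatility 11.9≤24.4).
#6: dominated by #1 (expected return 17.4≥6.6, fees 5≤85, volatility 11.9≤19.9).
#7: dominated by #1 (expected return 17.4≥6.3, fees 5≤100, volatility 11.9≤22.7).
#8: dominated by #1 (expected return 17.4≥16.4, fees 5≤101, volatility 11.9≤27.8).
#9: dominated by #1 (expected return 17.4≥4.4, fees 5≤34, volatility 11.9≤15.3).
#10: not dominated (best volatility).

#1, #4, #10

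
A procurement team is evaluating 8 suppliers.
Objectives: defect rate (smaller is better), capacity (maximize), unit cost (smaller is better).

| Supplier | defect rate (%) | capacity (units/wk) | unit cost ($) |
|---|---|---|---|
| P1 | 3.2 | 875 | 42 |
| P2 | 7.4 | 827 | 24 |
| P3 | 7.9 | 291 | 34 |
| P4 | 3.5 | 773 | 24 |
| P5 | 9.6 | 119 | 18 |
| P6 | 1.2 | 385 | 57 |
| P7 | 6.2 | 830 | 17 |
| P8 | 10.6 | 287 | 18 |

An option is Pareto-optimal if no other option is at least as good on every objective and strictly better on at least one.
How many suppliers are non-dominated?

P1: not dominated (best capacity).
P2: dominated by P7 (defect rate 6.2≤7.4, capacity 830≥827, unit cost 17≤24).
P3: dominated by P2 (defect rate 7.4≤7.9, capacity 827≥291, unit cost 24≤34).
P4: not dominated.
P5: dominated by P7 (defect rate 6.2≤9.6, capacity 830≥119, unit cost 17≤18).
P6: not dominated (best defect rate).
P7: not dominated (best unit cost).
P8: dominated by P7 (defect rate 6.2≤10.6, capacity 830≥287, unit cost 17≤18).
Pareto-optimal: P1, P4, P6, P7 → 4.

4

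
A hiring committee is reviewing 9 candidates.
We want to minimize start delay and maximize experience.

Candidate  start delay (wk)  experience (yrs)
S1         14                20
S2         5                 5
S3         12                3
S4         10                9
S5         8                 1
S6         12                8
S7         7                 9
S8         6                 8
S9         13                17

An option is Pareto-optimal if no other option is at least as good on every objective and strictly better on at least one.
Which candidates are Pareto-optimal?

S1, S2, S7, S8, S9

S1: not dominated (best experience).
S2: not dominated (best start delay).
S3: dominated by S2 (start delay 5≤12, experience 5≥3).
S4: dominated by S7 (start delay 7≤10, experience 9≥9).
S5: dominated by S2 (start delay 5≤8, experience 5≥1).
S6: dominated by S4 (start delay 10≤12, experience 9≥8).
S7: not dominated.
S8: not dominated.
S9: not dominated.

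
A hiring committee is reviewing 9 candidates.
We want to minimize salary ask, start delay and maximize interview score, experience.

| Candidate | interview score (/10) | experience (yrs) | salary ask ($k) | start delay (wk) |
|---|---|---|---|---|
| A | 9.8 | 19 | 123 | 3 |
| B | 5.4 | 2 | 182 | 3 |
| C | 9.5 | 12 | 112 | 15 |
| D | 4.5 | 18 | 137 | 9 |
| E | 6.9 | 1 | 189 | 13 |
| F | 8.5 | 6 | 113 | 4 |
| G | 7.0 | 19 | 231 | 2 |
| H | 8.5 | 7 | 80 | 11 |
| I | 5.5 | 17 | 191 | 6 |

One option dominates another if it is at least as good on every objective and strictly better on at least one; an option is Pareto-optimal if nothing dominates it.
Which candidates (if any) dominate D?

A

A: interview score 9.8≥4.5, experience 19≥18, salary ask 123≤137, start delay 3≤9 — dominates D.
Others (B, C, E, F, G, H, I) are each worse than D on at least one objective.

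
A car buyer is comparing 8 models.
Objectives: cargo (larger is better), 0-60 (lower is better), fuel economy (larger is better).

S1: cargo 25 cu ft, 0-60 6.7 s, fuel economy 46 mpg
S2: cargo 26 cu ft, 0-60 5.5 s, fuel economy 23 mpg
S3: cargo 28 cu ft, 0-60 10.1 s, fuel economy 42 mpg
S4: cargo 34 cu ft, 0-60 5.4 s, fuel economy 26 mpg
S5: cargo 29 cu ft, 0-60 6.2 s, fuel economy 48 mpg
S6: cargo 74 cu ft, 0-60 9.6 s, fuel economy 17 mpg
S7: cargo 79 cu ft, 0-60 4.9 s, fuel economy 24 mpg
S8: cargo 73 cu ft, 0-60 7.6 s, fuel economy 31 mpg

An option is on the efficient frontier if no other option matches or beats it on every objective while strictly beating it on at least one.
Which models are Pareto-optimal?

S4, S5, S7, S8

S1: dominated by S5 (cargo 29≥25, 0-60 6.2≤6.7, fuel economy 48≥46).
S2: dominated by S4 (cargo 34≥26, 0-60 5.4≤5.5, fuel economy 26≥23).
S3: dominated by S5 (cargo 29≥28, 0-60 6.2≤10.1, fuel economy 48≥42).
S4: not dominated.
S5: not dominated (best fuel economy).
S6: dominated by S7 (cargo 79≥74, 0-60 4.9≤9.6, fuel economy 24≥17).
S7: not dominated (best cargo).
S8: not dominated.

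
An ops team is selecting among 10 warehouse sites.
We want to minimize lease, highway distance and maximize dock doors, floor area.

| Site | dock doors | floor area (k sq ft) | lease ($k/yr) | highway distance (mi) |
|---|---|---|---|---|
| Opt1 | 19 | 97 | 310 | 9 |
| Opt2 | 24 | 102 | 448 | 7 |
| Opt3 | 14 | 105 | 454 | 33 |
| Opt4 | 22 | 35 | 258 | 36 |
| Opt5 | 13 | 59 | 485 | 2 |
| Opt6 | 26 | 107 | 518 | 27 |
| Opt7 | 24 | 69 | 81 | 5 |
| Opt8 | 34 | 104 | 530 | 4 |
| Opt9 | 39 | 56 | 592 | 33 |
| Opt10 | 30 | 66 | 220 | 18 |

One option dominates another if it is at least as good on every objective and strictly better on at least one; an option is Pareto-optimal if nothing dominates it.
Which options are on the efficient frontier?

Opt1, Opt2, Opt3, Opt5, Opt6, Opt7, Opt8, Opt9, Opt10

Opt1: not dominated.
Opt2: not dominated.
Opt3: not dominated.
Opt4: dominated by Opt7 (dock doors 24≥22, floor area 69≥35, lease 81≤258, highway distance 5≤36).
Opt5: not dominated (best highway distance).
Opt6: not dominated (best floor area).
Opt7: not dominated (best lease).
Opt8: not dominated.
Opt9: not dominated (best dock doors).
Opt10: not dominated.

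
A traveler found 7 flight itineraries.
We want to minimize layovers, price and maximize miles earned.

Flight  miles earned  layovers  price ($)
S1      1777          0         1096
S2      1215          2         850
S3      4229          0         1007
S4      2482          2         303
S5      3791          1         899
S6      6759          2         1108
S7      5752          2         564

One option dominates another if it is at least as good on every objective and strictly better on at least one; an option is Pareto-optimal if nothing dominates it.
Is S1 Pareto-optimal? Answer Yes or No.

S3 vs S1: miles earned 4229≥1777, layovers 0≤0, price 1007≤1096 — S3 is at least as good on every objective and strictly better on at least one, so S3 dominates S1.

No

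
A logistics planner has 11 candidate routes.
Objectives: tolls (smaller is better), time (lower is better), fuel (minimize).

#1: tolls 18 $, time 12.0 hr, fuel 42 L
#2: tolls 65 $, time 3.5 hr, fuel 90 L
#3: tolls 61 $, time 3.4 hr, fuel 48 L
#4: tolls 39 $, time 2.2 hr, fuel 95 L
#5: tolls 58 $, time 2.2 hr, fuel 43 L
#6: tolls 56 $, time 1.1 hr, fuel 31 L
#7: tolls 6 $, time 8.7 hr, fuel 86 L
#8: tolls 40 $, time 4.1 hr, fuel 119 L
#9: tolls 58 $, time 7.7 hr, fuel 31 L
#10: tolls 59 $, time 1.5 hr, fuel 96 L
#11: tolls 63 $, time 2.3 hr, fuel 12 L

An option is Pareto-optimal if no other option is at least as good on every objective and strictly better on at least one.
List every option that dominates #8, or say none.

#4

#4: tolls 39≤40, time 2.2≤4.1, fuel 95≤119 — dominates #8.
Others (#1, #2, #3, #5, #6, #7, #9, #10, #11) are each worse than #8 on at least one objective.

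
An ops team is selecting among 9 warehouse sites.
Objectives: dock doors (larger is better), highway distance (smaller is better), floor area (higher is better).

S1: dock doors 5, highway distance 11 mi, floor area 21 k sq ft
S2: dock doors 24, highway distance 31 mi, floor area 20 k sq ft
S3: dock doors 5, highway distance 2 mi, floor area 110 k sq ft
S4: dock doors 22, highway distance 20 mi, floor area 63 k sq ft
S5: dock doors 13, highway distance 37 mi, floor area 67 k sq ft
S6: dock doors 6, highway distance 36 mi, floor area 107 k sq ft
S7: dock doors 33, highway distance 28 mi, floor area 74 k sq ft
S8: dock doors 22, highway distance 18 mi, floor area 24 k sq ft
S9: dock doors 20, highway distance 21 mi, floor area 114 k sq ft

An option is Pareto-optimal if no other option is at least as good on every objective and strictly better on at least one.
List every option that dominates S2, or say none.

S7: dock doors 33≥24, highway distance 28≤31, floor area 74≥20 — dominates S2.
Others (S1, S3, S4, S5, S6, S8, S9) are each worse than S2 on at least one objective.

S7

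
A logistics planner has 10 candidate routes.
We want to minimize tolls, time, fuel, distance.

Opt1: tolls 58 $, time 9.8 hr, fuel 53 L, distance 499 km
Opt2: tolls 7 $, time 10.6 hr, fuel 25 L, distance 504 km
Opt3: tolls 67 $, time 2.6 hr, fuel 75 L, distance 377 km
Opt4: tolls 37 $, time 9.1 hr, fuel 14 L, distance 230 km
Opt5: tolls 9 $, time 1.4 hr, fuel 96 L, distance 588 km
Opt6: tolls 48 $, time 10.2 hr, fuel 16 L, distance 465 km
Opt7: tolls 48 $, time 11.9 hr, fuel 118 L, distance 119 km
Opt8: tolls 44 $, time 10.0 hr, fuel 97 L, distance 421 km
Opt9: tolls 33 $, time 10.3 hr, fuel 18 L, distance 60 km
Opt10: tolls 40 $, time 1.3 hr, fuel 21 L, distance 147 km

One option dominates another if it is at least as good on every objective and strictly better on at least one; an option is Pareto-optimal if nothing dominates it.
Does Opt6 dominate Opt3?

Opt6 vs Opt3: Opt6 is worse on time (10.2 vs 2.6), so it does not dominate Opt3.

No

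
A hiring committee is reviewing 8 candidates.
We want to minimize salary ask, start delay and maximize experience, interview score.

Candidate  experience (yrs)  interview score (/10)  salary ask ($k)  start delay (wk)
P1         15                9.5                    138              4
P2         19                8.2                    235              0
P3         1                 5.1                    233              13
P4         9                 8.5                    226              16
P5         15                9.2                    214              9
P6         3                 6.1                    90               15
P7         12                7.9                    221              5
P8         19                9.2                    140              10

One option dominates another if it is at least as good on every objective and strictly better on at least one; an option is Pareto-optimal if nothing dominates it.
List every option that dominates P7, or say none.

P1: experience 15≥12, interview score 9.5≥7.9, salary ask 138≤221, start delay 4≤5 — dominates P7.
Others (P2, P3, P4, P5, P6, P8) are each worse than P7 on at least one objective.

P1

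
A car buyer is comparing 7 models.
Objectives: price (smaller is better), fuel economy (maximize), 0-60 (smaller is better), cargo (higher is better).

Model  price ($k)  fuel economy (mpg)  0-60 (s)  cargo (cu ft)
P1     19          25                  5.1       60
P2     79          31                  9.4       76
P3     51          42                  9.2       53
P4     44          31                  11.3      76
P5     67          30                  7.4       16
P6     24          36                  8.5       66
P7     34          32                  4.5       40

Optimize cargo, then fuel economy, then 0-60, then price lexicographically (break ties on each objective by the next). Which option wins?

P2

First maximize cargo: best is 76, kept {P2, P4}.
Then maximize fuel economy: best is 31, kept {P2, P4}.
Then minimize 0-60: best is 9.4, kept {P2}.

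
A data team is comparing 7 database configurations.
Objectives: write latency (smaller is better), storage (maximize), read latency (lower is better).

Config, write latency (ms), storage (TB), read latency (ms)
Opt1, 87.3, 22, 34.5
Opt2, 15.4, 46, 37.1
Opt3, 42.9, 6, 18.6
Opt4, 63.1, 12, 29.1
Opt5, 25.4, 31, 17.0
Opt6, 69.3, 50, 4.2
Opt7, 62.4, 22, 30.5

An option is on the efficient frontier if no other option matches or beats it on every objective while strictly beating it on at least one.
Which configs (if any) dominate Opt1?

Opt5: write latency 25.4≤87.3, storage 31≥22, read latency 17.0≤34.5 — dominates Opt1.
Opt6: write latency 69.3≤87.3, storage 50≥22, read latency 4.2≤34.5 — dominates Opt1.
Opt7: write latency 62.4≤87.3, storage 22≥22, read latency 30.5≤34.5 — dominates Opt1.
Others (Opt2, Opt3, Opt4) are each worse than Opt1 on at least one objective.

Opt5, Opt6, Opt7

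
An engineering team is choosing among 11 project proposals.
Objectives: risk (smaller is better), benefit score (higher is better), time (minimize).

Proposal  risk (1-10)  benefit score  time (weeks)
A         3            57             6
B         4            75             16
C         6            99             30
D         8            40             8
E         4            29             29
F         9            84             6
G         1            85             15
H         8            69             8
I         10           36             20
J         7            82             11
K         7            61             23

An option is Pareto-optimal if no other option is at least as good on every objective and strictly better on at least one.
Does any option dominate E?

Yes

A vs E: risk 3≤4, benefit score 57≥29, time 6≤29 — A is at least as good on every objective and strictly better on at least one, so A dominates E.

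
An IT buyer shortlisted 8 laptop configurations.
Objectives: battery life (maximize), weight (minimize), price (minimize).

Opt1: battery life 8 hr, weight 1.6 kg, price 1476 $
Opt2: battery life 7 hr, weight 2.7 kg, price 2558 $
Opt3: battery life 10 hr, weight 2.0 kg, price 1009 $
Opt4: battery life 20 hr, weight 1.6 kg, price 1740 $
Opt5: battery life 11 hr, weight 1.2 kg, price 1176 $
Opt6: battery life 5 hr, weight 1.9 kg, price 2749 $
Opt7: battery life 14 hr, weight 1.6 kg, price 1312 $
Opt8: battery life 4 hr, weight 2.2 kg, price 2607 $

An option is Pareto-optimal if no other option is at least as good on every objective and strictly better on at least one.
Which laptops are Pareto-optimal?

Opt1: dominated by Opt5 (battery life 11≥8, weight 1.2≤1.6, price 1176≤1476).
Opt2: dominated by Opt1 (battery life 8≥7, weight 1.6≤2.7, price 1476≤2558).
Opt3: not dominated (best price).
Opt4: not dominated (best battery life).
Opt5: not dominated (best weight).
Opt6: dominated by Opt1 (battery life 8≥5, weight 1.6≤1.9, price 1476≤2749).
Opt7: not dominated.
Opt8: dominated by Opt1 (battery life 8≥4, weight 1.6≤2.2, price 1476≤2607).

Opt3, Opt4, Opt5, Opt7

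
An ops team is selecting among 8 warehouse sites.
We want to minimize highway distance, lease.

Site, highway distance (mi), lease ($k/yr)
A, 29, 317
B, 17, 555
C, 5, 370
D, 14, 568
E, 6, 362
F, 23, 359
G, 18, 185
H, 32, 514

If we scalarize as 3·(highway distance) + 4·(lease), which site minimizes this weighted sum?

A: 3·29 + 4·317 = 1355
B: 3·17 + 4·555 = 2271
C: 3·5 + 4·370 = 1495
D: 3·14 + 4·568 = 2314
E: 3·6 + 4·362 = 1466
F: 3·23 + 4·359 = 1505
G: 3·18 + 4·185 = 794
H: 3·32 + 4·514 = 2152
Lowest: G at 794.

G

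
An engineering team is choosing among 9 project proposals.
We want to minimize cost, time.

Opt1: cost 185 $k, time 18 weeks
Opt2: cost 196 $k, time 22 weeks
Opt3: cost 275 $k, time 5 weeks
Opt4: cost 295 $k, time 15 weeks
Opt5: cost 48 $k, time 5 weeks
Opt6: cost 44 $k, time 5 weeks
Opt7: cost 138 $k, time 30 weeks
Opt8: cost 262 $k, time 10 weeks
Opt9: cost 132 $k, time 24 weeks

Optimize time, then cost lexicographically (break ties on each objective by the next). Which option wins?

First minimize time: best is 5, kept {Opt3, Opt5, Opt6}.
Then minimize cost: best is 44, kept {Opt6}.

Opt6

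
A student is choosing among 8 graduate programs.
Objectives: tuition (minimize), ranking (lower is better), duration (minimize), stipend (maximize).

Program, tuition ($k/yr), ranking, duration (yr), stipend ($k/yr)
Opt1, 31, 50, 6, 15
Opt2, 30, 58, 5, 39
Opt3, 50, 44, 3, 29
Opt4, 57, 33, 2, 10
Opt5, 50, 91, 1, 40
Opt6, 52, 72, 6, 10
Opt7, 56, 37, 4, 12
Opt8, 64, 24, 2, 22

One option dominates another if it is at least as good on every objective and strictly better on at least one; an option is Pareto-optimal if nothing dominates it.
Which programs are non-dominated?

Opt1: not dominated.
Opt2: not dominated (best tuition).
Opt3: not dominated.
Opt4: not dominated.
Opt5: not dominated (best duration).
Opt6: dominated by Opt1 (tuition 31≤52, ranking 50≤72, duration 6≤6, stipend 15≥10).
Opt7: not dominated.
Opt8: not dominated (best ranking).

Opt1, Opt2, Opt3, Opt4, Opt5, Opt7, Opt8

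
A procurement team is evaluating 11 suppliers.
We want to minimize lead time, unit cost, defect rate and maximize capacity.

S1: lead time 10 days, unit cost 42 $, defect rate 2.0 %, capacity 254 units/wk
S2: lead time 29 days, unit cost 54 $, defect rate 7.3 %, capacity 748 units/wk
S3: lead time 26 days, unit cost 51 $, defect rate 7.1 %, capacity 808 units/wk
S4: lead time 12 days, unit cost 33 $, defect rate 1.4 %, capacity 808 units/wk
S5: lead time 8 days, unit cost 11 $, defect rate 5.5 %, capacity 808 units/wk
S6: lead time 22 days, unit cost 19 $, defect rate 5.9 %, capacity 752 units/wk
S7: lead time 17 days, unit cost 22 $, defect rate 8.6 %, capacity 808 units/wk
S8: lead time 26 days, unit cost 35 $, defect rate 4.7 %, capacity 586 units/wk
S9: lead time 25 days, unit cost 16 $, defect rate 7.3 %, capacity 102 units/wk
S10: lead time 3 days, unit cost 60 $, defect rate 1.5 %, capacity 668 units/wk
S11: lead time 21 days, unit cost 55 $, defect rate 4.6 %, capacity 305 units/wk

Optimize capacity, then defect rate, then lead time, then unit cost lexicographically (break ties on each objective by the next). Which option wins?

S4

First maximize capacity: best is 808, kept {S3, S4, S5, S7}.
Then minimize defect rate: best is 1.4, kept {S4}.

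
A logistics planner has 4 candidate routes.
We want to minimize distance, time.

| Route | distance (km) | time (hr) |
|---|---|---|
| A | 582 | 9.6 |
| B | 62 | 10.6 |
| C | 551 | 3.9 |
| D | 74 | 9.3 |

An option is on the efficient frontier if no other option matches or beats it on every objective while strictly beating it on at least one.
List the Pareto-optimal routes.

B, C, D

A: dominated by C (distance 551≤582, time 3.9≤9.6).
B: not dominated (best distance).
C: not dominated (best time).
D: not dominated.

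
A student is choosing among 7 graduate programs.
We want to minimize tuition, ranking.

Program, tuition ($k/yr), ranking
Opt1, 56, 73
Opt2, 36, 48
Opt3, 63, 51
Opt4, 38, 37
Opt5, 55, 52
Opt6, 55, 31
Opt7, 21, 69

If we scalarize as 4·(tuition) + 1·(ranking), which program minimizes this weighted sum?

Opt1: 4·56 + 1·73 = 297
Opt2: 4·36 + 1·48 = 192
Opt3: 4·63 + 1·51 = 303
Opt4: 4·38 + 1·37 = 189
Opt5: 4·55 + 1·52 = 272
Opt6: 4·55 + 1·31 = 251
Opt7: 4·21 + 1·69 = 153
Lowest: Opt7 at 153.

Opt7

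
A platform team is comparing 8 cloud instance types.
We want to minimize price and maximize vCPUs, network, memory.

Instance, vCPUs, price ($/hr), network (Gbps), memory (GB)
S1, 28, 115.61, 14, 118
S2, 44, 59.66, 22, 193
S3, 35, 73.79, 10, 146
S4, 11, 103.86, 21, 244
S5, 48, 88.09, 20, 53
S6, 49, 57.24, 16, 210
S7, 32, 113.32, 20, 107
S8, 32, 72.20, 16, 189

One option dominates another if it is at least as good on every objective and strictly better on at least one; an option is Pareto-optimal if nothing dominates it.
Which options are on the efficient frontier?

S1: dominated by S2 (vCPUs 44≥28, price 59.66≤115.61, network 22≥14, memory 193≥118).
S2: not dominated (best network).
S3: dominated by S2 (vCPUs 44≥35, price 59.66≤73.79, network 22≥10, memory 193≥146).
S4: not dominated (best memory).
S5: not dominated.
S6: not dominated (best vCPUs).
S7: dominated by S2 (vCPUs 44≥32, price 59.66≤113.32, network 22≥20, memory 193≥107).
S8: dominated by S2 (vCPUs 44≥32, price 59.66≤72.20, network 22≥16, memory 193≥189).

S2, S4, S5, S6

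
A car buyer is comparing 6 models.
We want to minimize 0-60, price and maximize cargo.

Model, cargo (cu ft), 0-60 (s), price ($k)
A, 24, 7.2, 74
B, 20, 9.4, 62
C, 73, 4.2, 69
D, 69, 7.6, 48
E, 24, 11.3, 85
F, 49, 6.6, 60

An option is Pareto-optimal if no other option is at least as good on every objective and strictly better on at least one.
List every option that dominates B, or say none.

D, F

D: cargo 69≥20, 0-60 7.6≤9.4, price 48≤62 — dominates B.
F: cargo 49≥20, 0-60 6.6≤9.4, price 60≤62 — dominates B.
Others (A, C, E) are each worse than B on at least one objective.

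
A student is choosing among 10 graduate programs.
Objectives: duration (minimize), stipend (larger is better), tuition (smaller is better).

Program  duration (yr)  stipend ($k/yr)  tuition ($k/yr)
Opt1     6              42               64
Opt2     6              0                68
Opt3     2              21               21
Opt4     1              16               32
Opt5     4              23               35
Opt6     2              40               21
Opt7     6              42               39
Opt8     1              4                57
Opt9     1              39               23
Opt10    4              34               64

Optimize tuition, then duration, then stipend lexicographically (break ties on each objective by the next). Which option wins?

First minimize tuition: best is 21, kept {Opt3, Opt6}.
Then minimize duration: best is 2, kept {Opt3, Opt6}.
Then maximize stipend: best is 40, kept {Opt6}.

Opt6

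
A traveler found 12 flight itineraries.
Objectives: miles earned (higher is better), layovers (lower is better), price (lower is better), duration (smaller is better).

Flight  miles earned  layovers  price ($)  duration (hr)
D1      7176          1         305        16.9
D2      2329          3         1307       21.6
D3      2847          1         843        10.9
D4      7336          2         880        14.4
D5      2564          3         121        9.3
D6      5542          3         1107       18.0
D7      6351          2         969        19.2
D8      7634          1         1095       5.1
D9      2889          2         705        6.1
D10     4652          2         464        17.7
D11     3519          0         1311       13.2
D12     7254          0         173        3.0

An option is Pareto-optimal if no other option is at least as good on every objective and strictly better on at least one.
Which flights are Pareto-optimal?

D4, D5, D8, D12

D1: dominated by D12 (miles earned 7254≥7176, layovers 0≤1, price 173≤305, duration 3.0≤16.9).
D2: dominated by D1 (miles earned 7176≥2329, layovers 1≤3, price 305≤1307, duration 16.9≤21.6).
D3: dominated by D12 (miles earned 7254≥2847, layovers 0≤1, price 173≤843, duration 3.0≤10.9).
D4: not dominated.
D5: not dominated (best price).
D6: dominated by D1 (miles earned 7176≥5542, layovers 1≤3, price 305≤1107, duration 16.9≤18.0).
D7: dominated by D1 (miles earned 7176≥6351, layovers 1≤2, price 305≤969, duration 16.9≤19.2).
D8: not dominated (best miles earned).
D9: dominated by D12 (miles earned 7254≥2889, layovers 0≤2, price 173≤705, duration 3.0≤6.1).
D10: dominated by D1 (miles earned 7176≥4652, layovers 1≤2, price 305≤464, duration 16.9≤17.7).
D11: dominated by D12 (miles earned 7254≥3519, layovers 0≤0, price 173≤1311, duration 3.0≤13.2).
D12: not dominated (best duration).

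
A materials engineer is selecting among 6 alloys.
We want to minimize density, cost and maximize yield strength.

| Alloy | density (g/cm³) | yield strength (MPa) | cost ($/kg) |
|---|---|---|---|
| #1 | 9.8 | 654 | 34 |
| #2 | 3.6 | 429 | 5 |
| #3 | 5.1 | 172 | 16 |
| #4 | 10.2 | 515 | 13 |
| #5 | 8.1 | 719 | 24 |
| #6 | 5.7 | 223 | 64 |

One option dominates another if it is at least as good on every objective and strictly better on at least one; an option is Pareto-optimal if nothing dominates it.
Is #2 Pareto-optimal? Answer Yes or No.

Yes

#1: worse on density (9.8 vs 3.6).
#3: worse on density (5.1 vs 3.6).
#4: worse on density (10.2 vs 3.6).
#5: worse on density (8.1 vs 3.6).
#6: worse on density (5.7 vs 3.6).
No option is at least as good as #2 on every objective and strictly better on one.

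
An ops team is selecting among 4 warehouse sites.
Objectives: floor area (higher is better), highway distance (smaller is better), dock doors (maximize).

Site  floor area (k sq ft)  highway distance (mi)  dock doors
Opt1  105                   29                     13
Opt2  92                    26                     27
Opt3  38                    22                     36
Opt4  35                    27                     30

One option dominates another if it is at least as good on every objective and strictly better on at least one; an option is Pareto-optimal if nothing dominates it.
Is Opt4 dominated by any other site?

Yes

Opt3 vs Opt4: floor area 38≥35, highway distance 22≤27, dock doors 36≥30 — Opt3 is at least as good on every objective and strictly better on at least one, so Opt3 dominates Opt4.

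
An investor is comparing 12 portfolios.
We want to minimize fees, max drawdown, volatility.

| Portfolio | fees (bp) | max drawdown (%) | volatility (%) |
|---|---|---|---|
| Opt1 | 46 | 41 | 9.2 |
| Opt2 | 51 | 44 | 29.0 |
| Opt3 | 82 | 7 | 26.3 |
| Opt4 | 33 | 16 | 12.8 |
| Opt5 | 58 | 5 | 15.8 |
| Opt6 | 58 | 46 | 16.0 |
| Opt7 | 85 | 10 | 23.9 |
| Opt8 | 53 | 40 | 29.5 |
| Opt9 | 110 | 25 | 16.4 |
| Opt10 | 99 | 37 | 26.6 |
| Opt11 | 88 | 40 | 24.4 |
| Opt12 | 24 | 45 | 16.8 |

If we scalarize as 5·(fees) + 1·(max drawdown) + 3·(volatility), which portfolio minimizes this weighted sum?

Opt12

Opt1: 5·46 + 1·41 + 3·9.2 = 298.6
Opt2: 5·51 + 1·44 + 3·29.0 = 386.0
Opt3: 5·82 + 1·7 + 3·26.3 = 495.9
Opt4: 5·33 + 1·16 + 3·12.8 = 219.4
Opt5: 5·58 + 1·5 + 3·15.8 = 342.4
Opt6: 5·58 + 1·46 + 3·16.0 = 384.0
Opt7: 5·85 + 1·10 + 3·23.9 = 506.7
Opt8: 5·53 + 1·40 + 3·29.5 = 393.5
Opt9: 5·110 + 1·25 + 3·16.4 = 624.2
Opt10: 5·99 + 1·37 + 3·26.6 = 611.8
Opt11: 5·88 + 1·40 + 3·24.4 = 553.2
Opt12: 5·24 + 1·45 + 3·16.8 = 215.4
Lowest: Opt12 at 215.4.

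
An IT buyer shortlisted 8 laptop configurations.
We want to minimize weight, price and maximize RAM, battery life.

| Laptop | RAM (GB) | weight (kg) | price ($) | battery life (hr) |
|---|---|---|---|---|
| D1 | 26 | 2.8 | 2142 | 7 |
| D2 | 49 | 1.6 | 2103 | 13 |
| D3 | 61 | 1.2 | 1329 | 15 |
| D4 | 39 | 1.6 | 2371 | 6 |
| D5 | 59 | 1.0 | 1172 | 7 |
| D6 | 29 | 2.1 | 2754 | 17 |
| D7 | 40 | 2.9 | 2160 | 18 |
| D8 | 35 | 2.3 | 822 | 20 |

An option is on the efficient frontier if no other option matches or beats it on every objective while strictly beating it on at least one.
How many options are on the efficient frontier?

D1: dominated by D2 (RAM 49≥26, weight 1.6≤2.8, price 2103≤2142, battery life 13≥7).
D2: dominated by D3 (RAM 61≥49, weight 1.2≤1.6, price 1329≤2103, battery life 15≥13).
D3: not dominated (best RAM).
D4: dominated by D2 (RAM 49≥39, weight 1.6≤1.6, price 2103≤2371, battery life 13≥6).
D5: not dominated (best weight).
D6: not dominated.
D7: not dominated.
D8: not dominated (best price).
Pareto-optimal: D3, D5, D6, D7, D8 → 5.

5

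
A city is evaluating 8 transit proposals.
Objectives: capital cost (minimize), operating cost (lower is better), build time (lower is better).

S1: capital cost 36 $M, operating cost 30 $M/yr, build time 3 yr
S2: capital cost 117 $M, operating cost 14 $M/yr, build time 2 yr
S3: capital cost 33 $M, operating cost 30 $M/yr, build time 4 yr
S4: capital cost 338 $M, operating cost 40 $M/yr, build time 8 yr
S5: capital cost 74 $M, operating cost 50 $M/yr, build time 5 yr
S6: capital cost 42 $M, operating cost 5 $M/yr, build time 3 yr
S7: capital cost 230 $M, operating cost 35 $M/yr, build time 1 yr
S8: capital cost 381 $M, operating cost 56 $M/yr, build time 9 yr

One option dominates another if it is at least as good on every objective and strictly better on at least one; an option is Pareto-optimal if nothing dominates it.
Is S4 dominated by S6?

S6 vs S4: capital cost 42≤338, operating cost 5≤40, build time 3≤8 — S6 is at least as good on every objective with at least one strict improvement.

Yes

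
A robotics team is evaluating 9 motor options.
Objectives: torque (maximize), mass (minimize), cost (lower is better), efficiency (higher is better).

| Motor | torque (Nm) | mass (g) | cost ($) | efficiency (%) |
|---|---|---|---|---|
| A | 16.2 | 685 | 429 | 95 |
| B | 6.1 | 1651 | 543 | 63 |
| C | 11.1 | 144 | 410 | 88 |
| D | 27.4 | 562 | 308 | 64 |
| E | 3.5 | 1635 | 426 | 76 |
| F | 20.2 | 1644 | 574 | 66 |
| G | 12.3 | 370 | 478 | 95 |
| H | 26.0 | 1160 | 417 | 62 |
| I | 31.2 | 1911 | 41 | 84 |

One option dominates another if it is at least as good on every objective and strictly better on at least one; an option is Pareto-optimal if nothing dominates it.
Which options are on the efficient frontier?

A, C, D, F, G, I

A: not dominated.
B: dominated by A (torque 16.2≥6.1, mass 685≤1651, cost 429≤543, efficiency 95≥63).
C: not dominated (best mass).
D: not dominated.
E: dominated by C (torque 11.1≥3.5, mass 144≤1635, cost 410≤426, efficiency 88≥76).
F: not dominated.
G: not dominated.
H: dominated by D (torque 27.4≥26.0, mass 562≤1160, cost 308≤417, efficiency 64≥62).
I: not dominated (best torque).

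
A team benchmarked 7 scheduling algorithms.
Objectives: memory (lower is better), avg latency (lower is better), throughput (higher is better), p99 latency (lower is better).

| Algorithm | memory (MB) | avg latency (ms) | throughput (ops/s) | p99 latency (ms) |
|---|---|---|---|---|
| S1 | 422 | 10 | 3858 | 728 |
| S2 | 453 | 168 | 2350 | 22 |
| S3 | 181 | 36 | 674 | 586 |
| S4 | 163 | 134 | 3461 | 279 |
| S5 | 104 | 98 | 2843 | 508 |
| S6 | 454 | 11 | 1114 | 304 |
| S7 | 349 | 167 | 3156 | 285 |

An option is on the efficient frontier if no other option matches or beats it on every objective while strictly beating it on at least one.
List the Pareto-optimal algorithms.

S1, S2, S3, S4, S5, S6

S1: not dominated (best avg latency).
S2: not dominated (best p99 latency).
S3: not dominated.
S4: not dominated.
S5: not dominated (best memory).
S6: not dominated.
S7: dominated by S4 (memory 163≤349, avg latency 134≤167, throughput 3461≥3156, p99 latency 279≤285).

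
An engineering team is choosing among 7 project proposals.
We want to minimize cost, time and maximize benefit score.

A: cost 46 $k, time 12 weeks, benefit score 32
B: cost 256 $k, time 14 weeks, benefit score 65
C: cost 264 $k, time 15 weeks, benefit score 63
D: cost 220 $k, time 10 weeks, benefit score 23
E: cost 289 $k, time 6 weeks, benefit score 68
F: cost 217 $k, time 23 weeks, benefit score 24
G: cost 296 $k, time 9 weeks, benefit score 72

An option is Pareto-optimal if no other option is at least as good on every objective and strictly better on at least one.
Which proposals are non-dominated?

A: not dominated (best cost).
B: not dominated.
C: dominated by B (cost 256≤264, time 14≤15, benefit score 65≥63).
D: not dominated.
E: not dominated (best time).
F: dominated by A (cost 46≤217, time 12≤23, benefit score 32≥24).
G: not dominated (best benefit score).

A, B, D, E, G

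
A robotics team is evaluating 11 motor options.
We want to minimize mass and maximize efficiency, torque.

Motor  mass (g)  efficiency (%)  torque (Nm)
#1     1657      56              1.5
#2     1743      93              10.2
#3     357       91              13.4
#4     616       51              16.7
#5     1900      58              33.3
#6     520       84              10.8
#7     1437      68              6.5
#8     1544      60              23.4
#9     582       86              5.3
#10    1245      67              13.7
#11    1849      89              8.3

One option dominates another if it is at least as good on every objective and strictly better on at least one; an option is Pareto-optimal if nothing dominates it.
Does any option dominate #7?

Yes

#3 vs #7: mass 357≤1437, efficiency 91≥68, torque 13.4≥6.5 — #3 is at least as good on every objective and strictly better on at least one, so #3 dominates #7.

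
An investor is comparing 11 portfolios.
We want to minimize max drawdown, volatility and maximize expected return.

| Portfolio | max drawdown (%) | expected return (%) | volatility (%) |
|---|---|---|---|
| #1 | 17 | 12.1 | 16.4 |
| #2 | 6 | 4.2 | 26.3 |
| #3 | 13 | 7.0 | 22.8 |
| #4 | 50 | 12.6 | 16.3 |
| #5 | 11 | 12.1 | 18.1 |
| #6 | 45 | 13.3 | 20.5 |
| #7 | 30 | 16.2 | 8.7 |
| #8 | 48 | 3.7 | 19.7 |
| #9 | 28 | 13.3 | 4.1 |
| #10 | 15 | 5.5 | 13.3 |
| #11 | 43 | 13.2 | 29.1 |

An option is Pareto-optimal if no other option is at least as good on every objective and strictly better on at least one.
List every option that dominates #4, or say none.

#7: max drawdown 30≤50, expected return 16.2≥12.6, volatility 8.7≤16.3 — dominates #4.
#9: max drawdown 28≤50, expected return 13.3≥12.6, volatility 4.1≤16.3 — dominates #4.
Others (#1, #2, #3, #5, #6, #8, #10, #11) are each worse than #4 on at least one objective.

#7, #9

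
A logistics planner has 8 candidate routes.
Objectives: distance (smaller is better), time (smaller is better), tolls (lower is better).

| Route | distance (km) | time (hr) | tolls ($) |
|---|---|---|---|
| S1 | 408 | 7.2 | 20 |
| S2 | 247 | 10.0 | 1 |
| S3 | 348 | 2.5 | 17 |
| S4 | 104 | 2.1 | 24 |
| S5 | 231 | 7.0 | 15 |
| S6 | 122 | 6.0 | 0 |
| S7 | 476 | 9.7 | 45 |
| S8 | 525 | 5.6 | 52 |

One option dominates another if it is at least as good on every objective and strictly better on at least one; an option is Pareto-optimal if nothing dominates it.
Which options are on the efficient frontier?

S3, S4, S6

S1: dominated by S3 (distance 348≤408, time 2.5≤7.2, tolls 17≤20).
S2: dominated by S6 (distance 122≤247, time 6.0≤10.0, tolls 0≤1).
S3: not dominated.
S4: not dominated (best distance).
S5: dominated by S6 (distance 122≤231, time 6.0≤7.0, tolls 0≤15).
S6: not dominated (best tolls).
S7: dominated by S1 (distance 408≤476, time 7.2≤9.7, tolls 20≤45).
S8: dominated by S3 (distance 348≤525, time 2.5≤5.6, tolls 17≤52).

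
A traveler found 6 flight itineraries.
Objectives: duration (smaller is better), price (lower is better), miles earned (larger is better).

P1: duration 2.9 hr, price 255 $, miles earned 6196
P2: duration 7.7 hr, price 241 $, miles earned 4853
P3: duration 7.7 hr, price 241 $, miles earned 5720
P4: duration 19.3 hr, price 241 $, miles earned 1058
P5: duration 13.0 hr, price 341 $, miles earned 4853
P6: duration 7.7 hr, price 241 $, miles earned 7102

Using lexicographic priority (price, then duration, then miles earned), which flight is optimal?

P6

First minimize price: best is 241, kept {P2, P3, P4, P6}.
Then minimize duration: best is 7.7, kept {P2, P3, P6}.
Then maximize miles earned: best is 7102, kept {P6}.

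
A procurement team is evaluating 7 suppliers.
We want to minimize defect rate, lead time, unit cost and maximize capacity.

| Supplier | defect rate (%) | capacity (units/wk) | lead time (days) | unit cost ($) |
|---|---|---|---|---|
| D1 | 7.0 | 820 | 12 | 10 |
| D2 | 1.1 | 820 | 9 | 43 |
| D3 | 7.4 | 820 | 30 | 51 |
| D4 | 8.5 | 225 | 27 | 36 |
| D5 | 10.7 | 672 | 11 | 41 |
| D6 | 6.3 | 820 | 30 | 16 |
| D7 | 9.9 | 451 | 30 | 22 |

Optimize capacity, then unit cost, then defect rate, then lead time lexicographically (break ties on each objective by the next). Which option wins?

First maximize capacity: best is 820, kept {D1, D2, D3, D6}.
Then minimize unit cost: best is 10, kept {D1}.

D1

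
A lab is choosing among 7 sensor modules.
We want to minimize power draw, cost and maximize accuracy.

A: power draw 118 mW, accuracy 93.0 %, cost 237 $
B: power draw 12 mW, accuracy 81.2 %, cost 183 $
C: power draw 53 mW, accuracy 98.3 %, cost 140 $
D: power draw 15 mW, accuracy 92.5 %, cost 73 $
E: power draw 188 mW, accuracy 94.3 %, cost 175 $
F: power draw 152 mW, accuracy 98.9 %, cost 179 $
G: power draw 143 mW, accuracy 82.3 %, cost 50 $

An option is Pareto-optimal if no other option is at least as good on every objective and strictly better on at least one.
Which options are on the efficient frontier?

A: dominated by C (power draw 53≤118, accuracy 98.3≥93.0, cost 140≤237).
B: not dominated (best power draw).
C: not dominated.
D: not dominated.
E: dominated by C (power draw 53≤188, accuracy 98.3≥94.3, cost 140≤175).
F: not dominated (best accuracy).
G: not dominated (best cost).

B, C, D, F, G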